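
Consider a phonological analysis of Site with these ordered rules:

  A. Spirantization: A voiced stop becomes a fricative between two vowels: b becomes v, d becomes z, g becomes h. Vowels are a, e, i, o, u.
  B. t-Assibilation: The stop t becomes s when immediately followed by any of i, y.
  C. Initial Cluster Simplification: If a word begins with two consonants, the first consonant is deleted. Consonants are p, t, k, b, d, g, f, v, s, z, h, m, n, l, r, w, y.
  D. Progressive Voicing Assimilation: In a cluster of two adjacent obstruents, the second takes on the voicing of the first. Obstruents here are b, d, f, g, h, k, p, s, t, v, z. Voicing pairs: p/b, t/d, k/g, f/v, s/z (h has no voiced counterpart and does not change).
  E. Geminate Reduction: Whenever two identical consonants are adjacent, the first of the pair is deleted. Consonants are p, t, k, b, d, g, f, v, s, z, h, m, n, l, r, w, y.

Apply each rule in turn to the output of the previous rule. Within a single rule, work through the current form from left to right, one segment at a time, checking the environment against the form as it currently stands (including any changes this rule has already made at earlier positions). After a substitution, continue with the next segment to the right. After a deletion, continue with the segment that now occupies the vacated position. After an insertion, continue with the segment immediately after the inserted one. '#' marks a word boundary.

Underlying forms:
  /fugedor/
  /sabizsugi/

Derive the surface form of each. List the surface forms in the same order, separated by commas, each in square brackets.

/fugedor/:
  A Spirantization: [fugedor] → [fuhezor]
  B t-Assibilation: no change — [fuhezor]
  C Initial Cluster Simplification: no change — [fuhezor]
  D Progressive Voicing Assimilation: no change — [fuhezor]
  E Geminate Reduction: no change — [fuhezor]
/sabizsugi/:
  A Spirantization: [sabizsugi] → [savizsuhi]
  B t-Assibilation: no change — [savizsuhi]
  C Initial Cluster Simplification: no change — [savizsuhi]
  D Progressive Voicing Assimilation: [savizsuhi] → [savizzuhi]
  E Geminate Reduction: [savizzuhi] → [savizuhi]

[fuhezor], [savizuhi]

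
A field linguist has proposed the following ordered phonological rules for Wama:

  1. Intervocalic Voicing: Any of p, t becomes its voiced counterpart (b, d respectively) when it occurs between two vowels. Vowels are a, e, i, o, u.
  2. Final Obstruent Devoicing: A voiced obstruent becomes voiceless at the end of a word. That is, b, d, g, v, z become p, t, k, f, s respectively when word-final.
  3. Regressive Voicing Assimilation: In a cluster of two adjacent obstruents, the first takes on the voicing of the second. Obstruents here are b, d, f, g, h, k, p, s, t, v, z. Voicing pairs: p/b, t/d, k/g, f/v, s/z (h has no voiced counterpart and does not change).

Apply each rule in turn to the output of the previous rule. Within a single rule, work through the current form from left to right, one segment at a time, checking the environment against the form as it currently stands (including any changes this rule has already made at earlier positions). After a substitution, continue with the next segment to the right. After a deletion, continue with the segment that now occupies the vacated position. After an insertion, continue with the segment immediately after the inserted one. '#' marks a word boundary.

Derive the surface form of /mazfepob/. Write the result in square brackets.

[masfebop]

1 Intervocalic Voicing: [mazfepob] → [mazfebob]
2 Final Obstruent Devoicing: [mazfebob] → [mazfebop]
3 Regressive Voicing Assimilation: [mazfebop] → [masfebop]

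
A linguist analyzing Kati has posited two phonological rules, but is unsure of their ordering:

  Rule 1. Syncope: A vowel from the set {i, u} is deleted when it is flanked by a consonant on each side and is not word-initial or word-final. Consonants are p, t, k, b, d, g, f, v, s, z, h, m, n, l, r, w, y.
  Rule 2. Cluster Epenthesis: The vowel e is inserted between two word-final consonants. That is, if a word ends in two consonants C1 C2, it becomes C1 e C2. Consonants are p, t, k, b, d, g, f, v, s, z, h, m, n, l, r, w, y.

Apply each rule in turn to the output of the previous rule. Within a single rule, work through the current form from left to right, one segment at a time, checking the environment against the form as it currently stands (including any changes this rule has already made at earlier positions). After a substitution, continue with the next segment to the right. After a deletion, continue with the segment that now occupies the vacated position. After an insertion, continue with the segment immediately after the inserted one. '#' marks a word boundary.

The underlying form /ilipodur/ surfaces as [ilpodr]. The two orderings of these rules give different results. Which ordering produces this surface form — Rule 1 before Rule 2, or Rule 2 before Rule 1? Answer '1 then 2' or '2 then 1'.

Order 1 then 2:
  1 Syncope: [ilipodur] → [ilpodr]
  2 Cluster Epenthesis: [ilpodr] → [ilpoder]
  result: [ilpoder]
Order 2 then 1:
  2 Cluster Epenthesis: no change — [ilipodur]
  1 Syncope: [ilipodur] → [ilpodr]
  result: [ilpodr]

2 then 1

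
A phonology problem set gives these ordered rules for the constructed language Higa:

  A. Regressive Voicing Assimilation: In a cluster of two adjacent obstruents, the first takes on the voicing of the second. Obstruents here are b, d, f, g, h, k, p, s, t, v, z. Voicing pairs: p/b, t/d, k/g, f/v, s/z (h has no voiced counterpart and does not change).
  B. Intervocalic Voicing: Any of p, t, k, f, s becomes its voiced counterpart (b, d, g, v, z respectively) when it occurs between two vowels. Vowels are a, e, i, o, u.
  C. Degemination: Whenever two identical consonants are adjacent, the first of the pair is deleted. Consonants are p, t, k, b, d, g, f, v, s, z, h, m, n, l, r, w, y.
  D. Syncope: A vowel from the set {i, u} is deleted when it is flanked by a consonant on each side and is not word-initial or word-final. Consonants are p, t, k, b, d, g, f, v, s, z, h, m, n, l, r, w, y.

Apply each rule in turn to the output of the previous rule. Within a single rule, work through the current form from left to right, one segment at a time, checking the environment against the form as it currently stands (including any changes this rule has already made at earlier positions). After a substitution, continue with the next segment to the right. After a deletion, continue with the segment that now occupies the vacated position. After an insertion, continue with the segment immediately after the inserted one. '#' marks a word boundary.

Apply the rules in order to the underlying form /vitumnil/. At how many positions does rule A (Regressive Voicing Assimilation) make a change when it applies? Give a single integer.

A Regressive Voicing Assimilation: no change — [vitumnil]
B Intervocalic Voicing: [vitumnil] → [vidumnil]
C Degemination: no change — [vidumnil]
D Syncope: [vidumnil] → [vdmnl]
Rule A changed 0 position(s).

0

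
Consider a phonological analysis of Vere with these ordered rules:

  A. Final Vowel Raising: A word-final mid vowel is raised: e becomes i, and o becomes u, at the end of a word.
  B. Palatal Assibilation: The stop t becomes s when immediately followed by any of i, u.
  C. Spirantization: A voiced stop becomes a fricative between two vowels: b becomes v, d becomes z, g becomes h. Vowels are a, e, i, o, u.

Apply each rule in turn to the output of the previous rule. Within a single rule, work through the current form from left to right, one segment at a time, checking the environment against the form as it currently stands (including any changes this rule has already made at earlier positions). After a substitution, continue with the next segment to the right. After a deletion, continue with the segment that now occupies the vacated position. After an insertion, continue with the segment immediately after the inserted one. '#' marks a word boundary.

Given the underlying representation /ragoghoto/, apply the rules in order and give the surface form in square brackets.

[rahoghosu]

A Final Vowel Raising: [ragoghoto] → [ragoghotu]
B Palatal Assibilation: [ragoghotu] → [ragoghosu]
C Spirantization: [ragoghosu] → [rahoghosu]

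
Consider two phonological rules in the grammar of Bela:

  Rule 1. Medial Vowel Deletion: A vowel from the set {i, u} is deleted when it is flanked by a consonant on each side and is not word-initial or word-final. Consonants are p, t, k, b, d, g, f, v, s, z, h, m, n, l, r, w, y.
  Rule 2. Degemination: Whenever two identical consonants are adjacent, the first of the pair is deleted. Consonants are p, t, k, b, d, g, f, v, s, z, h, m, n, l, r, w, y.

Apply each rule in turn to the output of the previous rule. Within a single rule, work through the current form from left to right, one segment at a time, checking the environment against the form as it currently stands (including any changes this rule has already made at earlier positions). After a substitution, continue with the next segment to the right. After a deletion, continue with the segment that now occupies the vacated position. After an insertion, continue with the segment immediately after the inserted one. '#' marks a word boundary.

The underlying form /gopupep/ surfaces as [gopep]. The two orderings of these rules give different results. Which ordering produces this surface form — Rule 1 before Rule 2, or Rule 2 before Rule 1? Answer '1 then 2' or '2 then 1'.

1 then 2

Order 1 then 2:
  1 Medial Vowel Deletion: [gopupep] → [goppep]
  2 Degemination: [goppep] → [gopep]
  result: [gopep]
Order 2 then 1:
  2 Degemination: no change — [gopupep]
  1 Medial Vowel Deletion: [gopupep] → [goppep]
  result: [goppep]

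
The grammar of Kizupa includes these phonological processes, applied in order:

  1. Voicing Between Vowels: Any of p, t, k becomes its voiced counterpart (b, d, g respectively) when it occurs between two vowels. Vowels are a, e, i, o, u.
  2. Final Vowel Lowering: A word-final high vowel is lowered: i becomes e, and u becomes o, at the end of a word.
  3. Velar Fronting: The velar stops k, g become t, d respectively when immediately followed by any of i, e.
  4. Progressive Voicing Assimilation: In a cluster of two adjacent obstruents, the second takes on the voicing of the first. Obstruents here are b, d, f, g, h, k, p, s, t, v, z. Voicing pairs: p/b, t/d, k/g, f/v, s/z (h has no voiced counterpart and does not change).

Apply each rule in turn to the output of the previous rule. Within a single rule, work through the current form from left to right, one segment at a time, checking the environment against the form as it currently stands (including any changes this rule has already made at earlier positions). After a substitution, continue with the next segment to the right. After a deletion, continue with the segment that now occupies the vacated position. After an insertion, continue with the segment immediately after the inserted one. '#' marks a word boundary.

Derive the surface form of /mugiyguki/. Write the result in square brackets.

[mudiygude]

1 Voicing Between Vowels: [mugiyguki] → [mugiygugi]
2 Final Vowel Lowering: [mugiygugi] → [mugiyguge]
3 Velar Fronting: [mugiyguge] → [mudiygude]
4 Progressive Voicing Assimilation: no change — [mudiygude]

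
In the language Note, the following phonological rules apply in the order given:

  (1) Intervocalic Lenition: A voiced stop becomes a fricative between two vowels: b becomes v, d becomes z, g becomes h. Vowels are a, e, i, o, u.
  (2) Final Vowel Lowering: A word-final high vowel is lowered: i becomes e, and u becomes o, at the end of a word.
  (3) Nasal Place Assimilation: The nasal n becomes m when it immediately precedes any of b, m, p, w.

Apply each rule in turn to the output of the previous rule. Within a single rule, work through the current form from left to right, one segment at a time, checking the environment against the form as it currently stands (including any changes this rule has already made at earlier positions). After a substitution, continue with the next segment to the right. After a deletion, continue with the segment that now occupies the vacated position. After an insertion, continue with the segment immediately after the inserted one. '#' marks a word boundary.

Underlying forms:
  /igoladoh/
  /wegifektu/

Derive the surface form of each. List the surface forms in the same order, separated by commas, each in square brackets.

/igoladoh/:
  (1) Intervocalic Lenition: [igoladoh] → [iholazoh]
  (2) Final Vowel Lowering: no change — [iholazoh]
  (3) Nasal Place Assimilation: no change — [iholazoh]
/wegifektu/:
  (1) Intervocalic Lenition: [wegifektu] → [wehifektu]
  (2) Final Vowel Lowering: [wehifektu] → [wehifekto]
  (3) Nasal Place Assimilation: no change — [wehifekto]

[iholazoh], [wehifekto]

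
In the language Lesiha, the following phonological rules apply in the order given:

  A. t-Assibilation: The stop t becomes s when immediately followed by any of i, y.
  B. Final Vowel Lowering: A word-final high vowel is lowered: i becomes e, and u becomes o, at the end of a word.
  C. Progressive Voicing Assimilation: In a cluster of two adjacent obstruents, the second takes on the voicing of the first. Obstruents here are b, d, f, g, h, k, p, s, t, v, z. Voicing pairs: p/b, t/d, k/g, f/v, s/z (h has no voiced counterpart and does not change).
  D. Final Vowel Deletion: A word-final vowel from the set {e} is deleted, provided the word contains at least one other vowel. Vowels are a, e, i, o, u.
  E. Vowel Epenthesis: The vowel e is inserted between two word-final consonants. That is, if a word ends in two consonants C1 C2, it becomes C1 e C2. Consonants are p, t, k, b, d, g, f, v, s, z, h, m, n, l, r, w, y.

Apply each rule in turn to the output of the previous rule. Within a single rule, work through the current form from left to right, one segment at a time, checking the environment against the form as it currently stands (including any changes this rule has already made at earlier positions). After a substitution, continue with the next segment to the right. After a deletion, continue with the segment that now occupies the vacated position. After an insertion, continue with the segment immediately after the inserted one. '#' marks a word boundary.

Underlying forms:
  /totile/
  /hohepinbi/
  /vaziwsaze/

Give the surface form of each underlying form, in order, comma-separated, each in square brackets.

[tosil], [hohepineb], [vaziwsaz]

/totile/:
  A t-Assibilation: [totile] → [tosile]
  B Final Vowel Lowering: no change — [tosile]
  C Progressive Voicing Assimilation: no change — [tosile]
  D Final Vowel Deletion: [tosile] → [tosil]
  E Vowel Epenthesis: no change — [tosil]
/hohepinbi/:
  A t-Assibilation: no change — [hohepinbi]
  B Final Vowel Lowering: [hohepinbi] → [hohepinbe]
  C Progressive Voicing Assimilation: no change — [hohepinbe]
  D Final Vowel Deletion: [hohepinbe] → [hohepinb]
  E Vowel Epenthesis: [hohepinb] → [hohepineb]
/vaziwsaze/:
  A t-Assibilation: no change — [vaziwsaze]
  B Final Vowel Lowering: no change — [vaziwsaze]
  C Progressive Voicing Assimilation: no change — [vaziwsaze]
  D Final Vowel Deletion: [vaziwsaze] → [vaziwsaz]
  E Vowel Epenthesis: no change — [vaziwsaz]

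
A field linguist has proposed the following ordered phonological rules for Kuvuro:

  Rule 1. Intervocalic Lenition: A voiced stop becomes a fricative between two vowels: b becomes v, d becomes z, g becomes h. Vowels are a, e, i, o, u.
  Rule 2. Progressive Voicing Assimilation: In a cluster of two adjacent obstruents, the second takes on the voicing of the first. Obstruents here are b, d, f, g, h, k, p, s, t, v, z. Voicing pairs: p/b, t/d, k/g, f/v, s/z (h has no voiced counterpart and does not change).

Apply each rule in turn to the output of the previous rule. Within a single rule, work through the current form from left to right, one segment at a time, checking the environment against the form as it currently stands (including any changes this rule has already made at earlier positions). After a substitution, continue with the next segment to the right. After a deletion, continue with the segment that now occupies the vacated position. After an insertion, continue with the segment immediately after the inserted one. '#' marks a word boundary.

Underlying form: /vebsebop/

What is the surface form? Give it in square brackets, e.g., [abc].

Rule 1 Intervocalic Lenition: [vebsebop] → [vebsevop]
Rule 2 Progressive Voicing Assimilation: [vebsevop] → [vebzevop]

[vebzevop]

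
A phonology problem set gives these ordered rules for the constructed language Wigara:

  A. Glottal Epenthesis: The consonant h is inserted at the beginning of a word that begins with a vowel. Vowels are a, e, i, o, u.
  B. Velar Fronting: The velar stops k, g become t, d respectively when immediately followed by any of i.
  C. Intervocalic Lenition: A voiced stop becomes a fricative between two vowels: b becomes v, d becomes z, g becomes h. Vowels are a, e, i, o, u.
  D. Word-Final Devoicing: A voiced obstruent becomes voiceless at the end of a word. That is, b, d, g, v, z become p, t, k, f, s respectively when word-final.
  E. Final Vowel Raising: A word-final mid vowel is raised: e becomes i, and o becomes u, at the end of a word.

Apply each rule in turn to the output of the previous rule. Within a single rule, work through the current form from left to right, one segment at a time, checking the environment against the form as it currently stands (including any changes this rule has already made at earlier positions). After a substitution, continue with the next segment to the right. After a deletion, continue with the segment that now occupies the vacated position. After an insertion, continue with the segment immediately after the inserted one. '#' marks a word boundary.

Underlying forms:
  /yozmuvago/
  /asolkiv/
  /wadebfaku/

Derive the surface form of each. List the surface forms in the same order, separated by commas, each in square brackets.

[yozmuvahu], [hasoltif], [wazebfaku]

/yozmuvago/:
  A Glottal Epenthesis: no change — [yozmuvago]
  B Velar Fronting: no change — [yozmuvago]
  C Intervocalic Lenition: [yozmuvago] → [yozmuvaho]
  D Word-Final Devoicing: no change — [yozmuvaho]
  E Final Vowel Raising: [yozmuvaho] → [yozmuvahu]
/asolkiv/:
  A Glottal Epenthesis: [asolkiv] → [hasolkiv]
  B Velar Fronting: [hasolkiv] → [hasoltiv]
  C Intervocalic Lenition: no change — [hasoltiv]
  D Word-Final Devoicing: [hasoltiv] → [hasoltif]
  E Final Vowel Raising: no change — [hasoltif]
/wadebfaku/:
  A Glottal Epenthesis: no change — [wadebfaku]
  B Velar Fronting: no change — [wadebfaku]
  C Intervocalic Lenition: [wadebfaku] → [wazebfaku]
  D Word-Final Devoicing: no change — [wazebfaku]
  E Final Vowel Raising: no change — [wazebfaku]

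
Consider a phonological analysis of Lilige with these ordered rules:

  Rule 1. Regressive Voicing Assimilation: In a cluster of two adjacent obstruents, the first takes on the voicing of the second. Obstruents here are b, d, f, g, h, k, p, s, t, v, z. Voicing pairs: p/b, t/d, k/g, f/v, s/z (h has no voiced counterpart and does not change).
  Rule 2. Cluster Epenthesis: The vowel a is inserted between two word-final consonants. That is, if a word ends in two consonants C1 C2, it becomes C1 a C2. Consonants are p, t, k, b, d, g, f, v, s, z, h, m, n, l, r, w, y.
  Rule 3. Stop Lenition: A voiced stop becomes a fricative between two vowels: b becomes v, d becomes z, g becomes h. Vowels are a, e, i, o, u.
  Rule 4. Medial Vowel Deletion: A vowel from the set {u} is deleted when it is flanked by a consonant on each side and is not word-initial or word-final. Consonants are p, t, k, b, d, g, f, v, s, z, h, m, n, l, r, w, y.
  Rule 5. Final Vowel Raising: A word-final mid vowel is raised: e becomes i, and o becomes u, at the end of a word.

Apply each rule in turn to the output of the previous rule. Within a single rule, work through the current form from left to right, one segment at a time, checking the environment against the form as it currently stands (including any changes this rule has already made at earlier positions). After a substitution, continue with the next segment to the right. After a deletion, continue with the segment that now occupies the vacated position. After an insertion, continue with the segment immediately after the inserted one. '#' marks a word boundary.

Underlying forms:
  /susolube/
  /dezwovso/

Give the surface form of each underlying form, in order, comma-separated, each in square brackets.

[ssolvi], [dezwofsu]

/susolube/:
  Rule 1 Regressive Voicing Assimilation: no change — [susolube]
  Rule 2 Cluster Epenthesis: no change — [susolube]
  Rule 3 Stop Lenition: [susolube] → [susoluve]
  Rule 4 Medial Vowel Deletion: [susoluve] → [ssolve]
  Rule 5 Final Vowel Raising: [ssolve] → [ssolvi]
/dezwovso/:
  Rule 1 Regressive Voicing Assimilation: [dezwovso] → [dezwofso]
  Rule 2 Cluster Epenthesis: no change — [dezwofso]
  Rule 3 Stop Lenition: no change — [dezwofso]
  Rule 4 Medial Vowel Deletion: no change — [dezwofso]
  Rule 5 Final Vowel Raising: [dezwofso] → [dezwofsu]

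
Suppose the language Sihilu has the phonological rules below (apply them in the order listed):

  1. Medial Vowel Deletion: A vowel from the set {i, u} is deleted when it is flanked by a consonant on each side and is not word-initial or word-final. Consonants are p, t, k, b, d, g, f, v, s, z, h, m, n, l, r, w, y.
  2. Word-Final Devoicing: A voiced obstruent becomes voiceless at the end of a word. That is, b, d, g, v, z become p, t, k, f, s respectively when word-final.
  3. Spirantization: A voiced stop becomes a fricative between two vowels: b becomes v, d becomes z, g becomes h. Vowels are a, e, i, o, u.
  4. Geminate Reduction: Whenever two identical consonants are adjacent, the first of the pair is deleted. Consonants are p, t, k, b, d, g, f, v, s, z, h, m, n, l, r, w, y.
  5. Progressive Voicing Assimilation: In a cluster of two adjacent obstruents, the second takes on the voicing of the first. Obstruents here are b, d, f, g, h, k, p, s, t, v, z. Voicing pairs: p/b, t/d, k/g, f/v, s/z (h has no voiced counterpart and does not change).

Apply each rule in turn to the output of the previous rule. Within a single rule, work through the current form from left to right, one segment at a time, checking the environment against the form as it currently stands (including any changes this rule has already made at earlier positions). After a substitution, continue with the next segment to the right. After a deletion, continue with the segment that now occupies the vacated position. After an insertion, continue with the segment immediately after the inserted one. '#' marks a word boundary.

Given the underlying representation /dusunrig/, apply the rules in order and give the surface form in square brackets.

[dznrk]

1 Medial Vowel Deletion: [dusunrig] → [dsnrg]
2 Word-Final Devoicing: [dsnrg] → [dsnrk]
3 Spirantization: no change — [dsnrk]
4 Geminate Reduction: no change — [dsnrk]
5 Progressive Voicing Assimilation: [dsnrk] → [dznrk]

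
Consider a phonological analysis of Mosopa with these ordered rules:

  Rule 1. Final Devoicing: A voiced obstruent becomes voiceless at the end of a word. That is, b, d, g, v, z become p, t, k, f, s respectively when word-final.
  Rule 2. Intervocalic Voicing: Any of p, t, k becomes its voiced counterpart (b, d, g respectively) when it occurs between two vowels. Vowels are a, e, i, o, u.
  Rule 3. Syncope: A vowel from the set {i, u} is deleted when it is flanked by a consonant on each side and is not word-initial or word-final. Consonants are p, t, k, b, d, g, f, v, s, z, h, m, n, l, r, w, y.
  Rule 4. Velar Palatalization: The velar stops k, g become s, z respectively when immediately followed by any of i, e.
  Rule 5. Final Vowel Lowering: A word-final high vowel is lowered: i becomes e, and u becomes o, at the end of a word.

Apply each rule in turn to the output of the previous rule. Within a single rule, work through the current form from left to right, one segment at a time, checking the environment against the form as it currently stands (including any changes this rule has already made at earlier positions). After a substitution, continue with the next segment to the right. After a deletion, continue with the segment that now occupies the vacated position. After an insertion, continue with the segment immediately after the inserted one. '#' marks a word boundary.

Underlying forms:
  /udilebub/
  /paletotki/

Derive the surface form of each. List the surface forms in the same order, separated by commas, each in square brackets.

[udlebp], [paledotse]

/udilebub/:
  Rule 1 Final Devoicing: [udilebub] → [udilebup]
  Rule 2 Intervocalic Voicing: no change — [udilebup]
  Rule 3 Syncope: [udilebup] → [udlebp]
  Rule 4 Velar Palatalization: no change — [udlebp]
  Rule 5 Final Vowel Lowering: no change — [udlebp]
/paletotki/:
  Rule 1 Final Devoicing: no change — [paletotki]
  Rule 2 Intervocalic Voicing: [paletotki] → [paledotki]
  Rule 3 Syncope: no change — [paledotki]
  Rule 4 Velar Palatalization: [paledotki] → [paledotsi]
  Rule 5 Final Vowel Lowering: [paledotsi] → [paledotse]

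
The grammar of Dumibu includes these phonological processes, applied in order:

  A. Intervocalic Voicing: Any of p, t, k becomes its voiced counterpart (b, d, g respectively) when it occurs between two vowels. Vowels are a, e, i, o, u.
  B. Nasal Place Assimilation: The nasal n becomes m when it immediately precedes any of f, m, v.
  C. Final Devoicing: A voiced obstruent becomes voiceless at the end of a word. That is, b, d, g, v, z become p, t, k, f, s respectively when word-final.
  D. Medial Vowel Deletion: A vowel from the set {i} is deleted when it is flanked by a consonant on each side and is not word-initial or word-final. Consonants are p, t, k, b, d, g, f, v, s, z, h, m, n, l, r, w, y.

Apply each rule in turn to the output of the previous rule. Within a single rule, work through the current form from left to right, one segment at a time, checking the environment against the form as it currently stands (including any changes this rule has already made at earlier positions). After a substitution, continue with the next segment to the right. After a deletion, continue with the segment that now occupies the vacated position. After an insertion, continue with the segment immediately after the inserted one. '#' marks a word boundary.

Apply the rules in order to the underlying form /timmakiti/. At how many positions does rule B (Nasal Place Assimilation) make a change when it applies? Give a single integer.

A Intervocalic Voicing: [timmakiti] → [timmagidi]
B Nasal Place Assimilation: no change — [timmagidi]
C Final Devoicing: no change — [timmagidi]
D Medial Vowel Deletion: [timmagidi] → [tmmagdi]
Rule B changed 0 position(s).

0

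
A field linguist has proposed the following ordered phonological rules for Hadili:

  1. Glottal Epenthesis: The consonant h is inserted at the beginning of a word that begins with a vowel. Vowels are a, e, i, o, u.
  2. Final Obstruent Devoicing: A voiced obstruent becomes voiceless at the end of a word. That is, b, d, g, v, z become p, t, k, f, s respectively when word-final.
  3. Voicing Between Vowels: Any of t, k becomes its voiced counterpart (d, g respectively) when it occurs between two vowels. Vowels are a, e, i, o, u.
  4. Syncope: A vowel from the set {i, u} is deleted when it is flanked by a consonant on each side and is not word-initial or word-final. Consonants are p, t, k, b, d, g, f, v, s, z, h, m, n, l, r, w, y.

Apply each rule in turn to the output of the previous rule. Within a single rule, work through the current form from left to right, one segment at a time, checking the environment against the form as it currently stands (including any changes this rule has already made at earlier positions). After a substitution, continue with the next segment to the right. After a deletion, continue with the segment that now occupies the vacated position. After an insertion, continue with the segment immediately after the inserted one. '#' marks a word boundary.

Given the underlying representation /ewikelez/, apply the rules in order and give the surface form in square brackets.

[hewgeles]

1 Glottal Epenthesis: [ewikelez] → [hewikelez]
2 Final Obstruent Devoicing: [hewikelez] → [hewikeles]
3 Voicing Between Vowels: [hewikeles] → [hewigeles]
4 Syncope: [hewigeles] → [hewgeles]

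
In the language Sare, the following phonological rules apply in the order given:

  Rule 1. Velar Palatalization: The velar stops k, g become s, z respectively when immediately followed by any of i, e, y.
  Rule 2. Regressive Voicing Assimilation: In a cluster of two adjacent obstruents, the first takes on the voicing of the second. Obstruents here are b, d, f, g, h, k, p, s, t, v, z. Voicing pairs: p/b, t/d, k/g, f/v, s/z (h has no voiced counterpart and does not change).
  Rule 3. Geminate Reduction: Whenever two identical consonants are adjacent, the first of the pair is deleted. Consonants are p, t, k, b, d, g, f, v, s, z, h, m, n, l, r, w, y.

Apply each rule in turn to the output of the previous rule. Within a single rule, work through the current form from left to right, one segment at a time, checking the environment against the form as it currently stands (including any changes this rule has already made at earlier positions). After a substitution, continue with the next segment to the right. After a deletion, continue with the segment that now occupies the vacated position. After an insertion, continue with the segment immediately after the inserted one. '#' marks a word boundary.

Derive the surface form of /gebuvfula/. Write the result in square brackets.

[zebufula]

Rule 1 Velar Palatalization: [gebuvfula] → [zebuvfula]
Rule 2 Regressive Voicing Assimilation: [zebuvfula] → [zebuffula]
Rule 3 Geminate Reduction: [zebuffula] → [zebufula]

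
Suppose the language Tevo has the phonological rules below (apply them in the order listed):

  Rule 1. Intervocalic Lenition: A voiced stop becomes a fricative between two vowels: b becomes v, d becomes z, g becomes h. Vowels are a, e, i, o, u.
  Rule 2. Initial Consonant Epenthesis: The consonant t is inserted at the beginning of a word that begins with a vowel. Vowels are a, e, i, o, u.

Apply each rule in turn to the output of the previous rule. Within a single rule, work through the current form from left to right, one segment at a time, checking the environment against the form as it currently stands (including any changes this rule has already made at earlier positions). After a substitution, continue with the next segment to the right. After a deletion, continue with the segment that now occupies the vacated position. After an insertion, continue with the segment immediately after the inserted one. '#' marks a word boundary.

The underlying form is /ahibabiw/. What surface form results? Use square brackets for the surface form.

Rule 1 Intervocalic Lenition: [ahibabiw] → [ahivaviw]
Rule 2 Initial Consonant Epenthesis: [ahivaviw] → [tahivaviw]

[tahivaviw]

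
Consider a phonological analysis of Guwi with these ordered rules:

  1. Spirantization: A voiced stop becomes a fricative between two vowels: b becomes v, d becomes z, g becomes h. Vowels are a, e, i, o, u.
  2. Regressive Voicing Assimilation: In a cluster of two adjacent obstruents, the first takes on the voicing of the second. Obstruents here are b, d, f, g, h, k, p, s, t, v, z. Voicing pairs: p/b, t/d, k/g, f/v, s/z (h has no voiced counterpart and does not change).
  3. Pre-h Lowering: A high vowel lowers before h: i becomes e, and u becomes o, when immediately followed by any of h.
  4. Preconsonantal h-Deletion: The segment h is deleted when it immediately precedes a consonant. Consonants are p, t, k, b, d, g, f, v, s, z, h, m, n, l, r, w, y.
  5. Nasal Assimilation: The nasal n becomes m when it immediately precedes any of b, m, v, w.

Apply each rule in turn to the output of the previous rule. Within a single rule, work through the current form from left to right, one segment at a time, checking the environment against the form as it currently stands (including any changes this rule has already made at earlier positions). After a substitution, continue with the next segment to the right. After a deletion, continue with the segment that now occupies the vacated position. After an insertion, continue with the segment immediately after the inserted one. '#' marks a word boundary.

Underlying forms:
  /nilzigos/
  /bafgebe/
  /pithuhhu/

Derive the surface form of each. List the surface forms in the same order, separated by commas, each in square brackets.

/nilzigos/:
  1 Spirantization: [nilzigos] → [nilzihos]
  2 Regressive Voicing Assimilation: no change — [nilzihos]
  3 Pre-h Lowering: [nilzihos] → [nilzehos]
  4 Preconsonantal h-Deletion: no change — [nilzehos]
  5 Nasal Assimilation: no change — [nilzehos]
/bafgebe/:
  1 Spirantization: [bafgebe] → [bafgeve]
  2 Regressive Voicing Assimilation: [bafgeve] → [bavgeve]
  3 Pre-h Lowering: no change — [bavgeve]
  4 Preconsonantal h-Deletion: no change — [bavgeve]
  5 Nasal Assimilation: no change — [bavgeve]
/pithuhhu/:
  1 Spirantization: no change — [pithuhhu]
  2 Regressive Voicing Assimilation: no change — [pithuhhu]
  3 Pre-h Lowering: [pithuhhu] → [pithohhu]
  4 Preconsonantal h-Deletion: [pithohhu] → [pithohu]
  5 Nasal Assimilation: no change — [pithohu]

[nilzehos], [bavgeve], [pithohu]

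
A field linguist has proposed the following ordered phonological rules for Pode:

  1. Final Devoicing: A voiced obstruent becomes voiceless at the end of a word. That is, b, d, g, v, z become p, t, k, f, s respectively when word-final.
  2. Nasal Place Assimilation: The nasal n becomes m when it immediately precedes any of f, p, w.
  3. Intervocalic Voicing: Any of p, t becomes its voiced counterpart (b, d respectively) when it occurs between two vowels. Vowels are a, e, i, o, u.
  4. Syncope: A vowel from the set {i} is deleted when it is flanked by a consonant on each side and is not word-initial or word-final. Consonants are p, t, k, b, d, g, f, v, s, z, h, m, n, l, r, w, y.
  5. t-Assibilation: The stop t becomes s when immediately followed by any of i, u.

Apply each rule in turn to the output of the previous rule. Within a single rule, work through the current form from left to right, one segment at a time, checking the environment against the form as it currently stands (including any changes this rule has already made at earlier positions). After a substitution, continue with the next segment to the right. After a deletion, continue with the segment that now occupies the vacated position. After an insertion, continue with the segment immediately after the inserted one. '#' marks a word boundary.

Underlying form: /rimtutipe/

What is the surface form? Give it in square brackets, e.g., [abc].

1 Final Devoicing: no change — [rimtutipe]
2 Nasal Place Assimilation: no change — [rimtutipe]
3 Intervocalic Voicing: [rimtutipe] → [rimtudibe]
4 Syncope: [rimtudibe] → [rmtudbe]
5 t-Assibilation: [rmtudbe] → [rmsudbe]

[rmsudbe]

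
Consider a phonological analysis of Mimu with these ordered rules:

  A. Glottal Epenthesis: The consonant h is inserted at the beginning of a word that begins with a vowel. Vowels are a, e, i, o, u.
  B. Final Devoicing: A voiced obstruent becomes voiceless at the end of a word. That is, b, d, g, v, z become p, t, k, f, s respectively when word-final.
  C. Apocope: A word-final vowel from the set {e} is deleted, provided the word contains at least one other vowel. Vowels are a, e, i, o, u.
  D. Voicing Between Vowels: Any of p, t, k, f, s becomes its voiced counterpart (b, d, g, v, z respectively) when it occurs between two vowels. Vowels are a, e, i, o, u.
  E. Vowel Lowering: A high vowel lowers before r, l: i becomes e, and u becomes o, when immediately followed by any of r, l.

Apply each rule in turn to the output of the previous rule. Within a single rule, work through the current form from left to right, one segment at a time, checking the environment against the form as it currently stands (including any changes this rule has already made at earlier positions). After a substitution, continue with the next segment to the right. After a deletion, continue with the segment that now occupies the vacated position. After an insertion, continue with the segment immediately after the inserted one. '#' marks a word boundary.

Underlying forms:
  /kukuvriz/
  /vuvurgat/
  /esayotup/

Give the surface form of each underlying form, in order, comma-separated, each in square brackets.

[kuguvris], [vuvorgat], [hezayodup]

/kukuvriz/:
  A Glottal Epenthesis: no change — [kukuvriz]
  B Final Devoicing: [kukuvriz] → [kukuvris]
  C Apocope: no change — [kukuvris]
  D Voicing Between Vowels: [kukuvris] → [kuguvris]
  E Vowel Lowering: no change — [kuguvris]
/vuvurgat/:
  A Glottal Epenthesis: no change — [vuvurgat]
  B Final Devoicing: no change — [vuvurgat]
  C Apocope: no change — [vuvurgat]
  D Voicing Between Vowels: no change — [vuvurgat]
  E Vowel Lowering: [vuvurgat] → [vuvorgat]
/esayotup/:
  A Glottal Epenthesis: [esayotup] → [hesayotup]
  B Final Devoicing: no change — [hesayotup]
  C Apocope: no change — [hesayotup]
  D Voicing Between Vowels: [hesayotup] → [hezayodup]
  E Vowel Lowering: no change — [hezayodup]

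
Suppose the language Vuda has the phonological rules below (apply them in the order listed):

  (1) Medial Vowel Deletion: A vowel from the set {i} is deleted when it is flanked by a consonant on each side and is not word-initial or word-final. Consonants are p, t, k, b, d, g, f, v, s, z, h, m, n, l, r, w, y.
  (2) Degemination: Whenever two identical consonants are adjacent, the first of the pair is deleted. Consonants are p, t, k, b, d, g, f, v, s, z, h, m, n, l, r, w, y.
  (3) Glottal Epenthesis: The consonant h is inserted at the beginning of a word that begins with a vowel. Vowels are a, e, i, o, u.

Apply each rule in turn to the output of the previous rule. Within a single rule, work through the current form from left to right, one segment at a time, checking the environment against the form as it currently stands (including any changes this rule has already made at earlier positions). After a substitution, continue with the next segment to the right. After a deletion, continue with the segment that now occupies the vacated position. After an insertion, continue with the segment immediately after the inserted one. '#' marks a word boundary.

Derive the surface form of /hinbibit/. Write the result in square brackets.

(1) Medial Vowel Deletion: [hinbibit] → [hnbbt]
(2) Degemination: [hnbbt] → [hnbt]
(3) Glottal Epenthesis: no change — [hnbt]

[hnbt]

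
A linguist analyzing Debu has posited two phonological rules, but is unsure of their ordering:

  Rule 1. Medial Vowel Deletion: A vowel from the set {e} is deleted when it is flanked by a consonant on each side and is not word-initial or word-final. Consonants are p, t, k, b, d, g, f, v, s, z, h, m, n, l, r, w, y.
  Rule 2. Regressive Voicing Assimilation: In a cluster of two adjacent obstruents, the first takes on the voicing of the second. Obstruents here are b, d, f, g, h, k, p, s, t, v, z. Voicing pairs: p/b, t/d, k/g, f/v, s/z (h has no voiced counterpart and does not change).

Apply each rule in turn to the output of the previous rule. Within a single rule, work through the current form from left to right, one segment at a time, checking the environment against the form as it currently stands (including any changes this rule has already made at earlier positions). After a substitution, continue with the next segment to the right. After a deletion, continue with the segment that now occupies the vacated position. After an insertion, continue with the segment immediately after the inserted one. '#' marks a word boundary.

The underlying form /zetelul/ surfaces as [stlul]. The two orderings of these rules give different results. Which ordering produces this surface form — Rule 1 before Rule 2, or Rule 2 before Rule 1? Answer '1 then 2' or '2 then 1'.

Order 1 then 2:
  1 Medial Vowel Deletion: [zetelul] → [ztlul]
  2 Regressive Voicing Assimilation: [ztlul] → [stlul]
  result: [stlul]
Order 2 then 1:
  2 Regressive Voicing Assimilation: no change — [zetelul]
  1 Medial Vowel Deletion: [zetelul] → [ztlul]
  result: [ztlul]

1 then 2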